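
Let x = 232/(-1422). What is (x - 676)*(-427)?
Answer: 205281104/711 ≈ 2.8872e+5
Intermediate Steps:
x = -116/711 (x = 232*(-1/1422) = -116/711 ≈ -0.16315)
(x - 676)*(-427) = (-116/711 - 676)*(-427) = -480752/711*(-427) = 205281104/711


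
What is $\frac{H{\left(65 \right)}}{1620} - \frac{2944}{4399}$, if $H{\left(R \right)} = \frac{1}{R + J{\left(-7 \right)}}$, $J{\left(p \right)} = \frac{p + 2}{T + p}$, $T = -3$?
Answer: $- \frac{312383441}{466777890} \approx -0.66923$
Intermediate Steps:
$J{\left(p \right)} = \frac{2 + p}{-3 + p}$ ($J{\left(p \right)} = \frac{p + 2}{-3 + p} = \frac{2 + p}{-3 + p}$)
$H{\left(R \right)} = \frac{1}{\frac{1}{2} + R}$ ($H{\left(R \right)} = \frac{1}{R + \frac{2 - 7}{-3 - 7}} = \frac{1}{R + \frac{1}{-10} \left(-5\right)} = \frac{1}{R - - \frac{1}{2}} = \frac{1}{R + \frac{1}{2}} = \frac{1}{\frac{1}{2} + R}$)
$\frac{H{\left(65 \right)}}{1620} - \frac{2944}{4399} = \frac{2 \frac{1}{1 + 2 \cdot 65}}{1620} - \frac{2944}{4399} = \frac{2}{1 + 130} \cdot \frac{1}{1620} - \frac{2944}{4399} = \frac{2}{131} \cdot \frac{1}{1620} - \frac{2944}{4399} = \frac{1}{106110} - \frac{2944}{4399} = - \frac{312383441}{466777890}$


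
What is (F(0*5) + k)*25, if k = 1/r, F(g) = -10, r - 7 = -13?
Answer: -1525/6 ≈ -254.17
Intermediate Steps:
r = -6 (r = 7 - 13 = -6)
k = -⅙ (k = 1/(-6) = -⅙ ≈ -0.16667)
(F(0*5) + k)*25 = (-10 - ⅙)*25 = -61/6*25 = -1525/6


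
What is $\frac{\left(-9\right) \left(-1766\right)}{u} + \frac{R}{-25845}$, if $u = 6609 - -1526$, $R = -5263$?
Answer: $\frac{90718987}{42049815} \approx 2.1574$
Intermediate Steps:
$u = 8135$ ($u = 6609 + 1526 = 8135$)
$\frac{\left(-9\right) \left(-1766\right)}{u} + \frac{R}{-25845} = \frac{\left(-9\right) \left(-1766\right)}{8135} - \frac{5263}{-25845} = 15894 \cdot \frac{1}{8135} - - \frac{5263}{25845} = \frac{15894}{8135} + \frac{5263}{25845} = \frac{90718987}{42049815}$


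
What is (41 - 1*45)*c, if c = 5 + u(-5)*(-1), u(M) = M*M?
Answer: 80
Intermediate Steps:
u(M) = M²
c = -20 (c = 5 + (-5)²*(-1) = 5 + 25*(-1) = 5 - 25 = -20)
(41 - 1*45)*c = (41 - 1*45)*(-20) = (41 - 45)*(-20) = -4*(-20) = 80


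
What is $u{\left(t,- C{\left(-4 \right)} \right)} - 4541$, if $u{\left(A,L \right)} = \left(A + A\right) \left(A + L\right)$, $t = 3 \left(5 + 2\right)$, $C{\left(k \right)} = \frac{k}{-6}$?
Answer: $-3687$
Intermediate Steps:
$C{\left(k \right)} = - \frac{k}{6}$ ($C{\left(k \right)} = k \left(- \frac{1}{6}\right) = - \frac{k}{6}$)
$t = 21$ ($t = 3 \cdot 7 = 21$)
$u{\left(A,L \right)} = 2 A \left(A + L\right)$
$u{\left(t,- C{\left(-4 \right)} \right)} - 4541 = 2 \cdot 21 \left(21 - \left(- \frac{1}{6}\right) \left(-4\right)\right) - 4541 = 2 \cdot 21 \left(21 - \frac{2}{3}\right) - 4541 = 2 \cdot 21 \cdot \frac{61}{3} - 4541 = 854 - 4541 = -3687$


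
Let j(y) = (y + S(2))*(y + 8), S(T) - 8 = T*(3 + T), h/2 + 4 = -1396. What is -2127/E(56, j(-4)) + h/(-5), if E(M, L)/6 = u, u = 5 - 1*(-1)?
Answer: 6011/12 ≈ 500.92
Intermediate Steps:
u = 6 (u = 5 + 1 = 6)
h = -2800 (h = -8 + 2*(-1396) = -8 - 2792 = -2800)
S(T) = 8 + T*(3 + T)
j(y) = (8 + y)*(18 + y) (j(y) = (y + (8 + 2² + 3*2))*(y + 8) = (y + (8 + 4 + 6))*(8 + y) = (y + 18)*(8 + y) = (18 + y)*(8 + y) = (8 + y)*(18 + y))
E(M, L) = 36 (E(M, L) = 6*6 = 36)
-2127/E(56, j(-4)) + h/(-5) = -2127/36 - 2800/(-5) = -2127*1/36 - 2800*(-⅕) = -709/12 + 560 = 6011/12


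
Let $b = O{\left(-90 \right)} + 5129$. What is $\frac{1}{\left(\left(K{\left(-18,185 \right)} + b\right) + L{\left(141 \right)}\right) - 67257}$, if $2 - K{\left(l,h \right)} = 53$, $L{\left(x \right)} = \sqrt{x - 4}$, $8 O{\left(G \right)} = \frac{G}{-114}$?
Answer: $- \frac{1436581336}{89325045958001} - \frac{23104 \sqrt{137}}{89325045958001} \approx -1.6086 \cdot 10^{-5}$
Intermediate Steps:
$O{\left(G \right)} = - \frac{G}{912}$ ($O{\left(G \right)} = \frac{G \frac{1}{-114}}{8} = \frac{G \left(- \frac{1}{114}\right)}{8} = \frac{\left(- \frac{1}{114}\right) G}{8} = - \frac{G}{912}$)
$L{\left(x \right)} = \sqrt{-4 + x}$
$K{\left(l,h \right)} = -51$ ($K{\left(l,h \right)} = 2 - 53 = -51$)
$b = \frac{779623}{152}$ ($b = \left(- \frac{1}{912}\right) \left(-90\right) + 5129 = \frac{15}{152} + 5129 = \frac{779623}{152} \approx 5129.1$)
$\frac{1}{\left(\left(K{\left(-18,185 \right)} + b\right) + L{\left(141 \right)}\right) - 67257} = \frac{1}{\left(\left(-51 + \frac{779623}{152}\right) + \sqrt{-4 + 141}\right) - 67257} = \frac{1}{\left(\frac{771871}{152} + \sqrt{137}\right) - 67257} = \frac{1}{- \frac{9451193}{152} + \sqrt{137}}$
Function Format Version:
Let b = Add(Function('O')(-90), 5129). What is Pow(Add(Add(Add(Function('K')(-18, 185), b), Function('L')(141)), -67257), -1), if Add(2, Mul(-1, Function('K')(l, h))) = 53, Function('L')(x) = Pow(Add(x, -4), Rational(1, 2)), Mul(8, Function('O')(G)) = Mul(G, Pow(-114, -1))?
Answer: Add(Rational(-1436581336, 89325045958001), Mul(Rational(-23104, 89325045958001), Pow(137, Rational(1, 2)))) ≈ -1.6086e-5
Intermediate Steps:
Function('O')(G) = Mul(Rational(-1, 912), G) (Function('O')(G) = Mul(Rational(1, 8), Mul(G, Pow(-114, -1))) = Mul(Rational(1, 8), Mul(G, Rational(-1, 114))) = Mul(Rational(1, 8), Mul(Rational(-1, 114), G)) = Mul(Rational(-1, 912), G))
Function('L')(x) = Pow(Add(-4, x), Rational(1, 2))
Function('K')(l, h) = -51 (Function('K')(l, h) = Add(2, Mul(-1, 53)) = Add(2, -53) = -51)
b = Rational(779623, 152) (b = Add(Mul(Rational(-1, 912), -90), 5129) = Add(Rational(15, 152), 5129) = Rational(779623, 152) ≈ 5129.1)
Pow(Add(Add(Add(Function('K')(-18, 185), b), Function('L')(141)), -67257), -1) = Pow(Add(Add(Add(-51, Rational(779623, 152)), Pow(Add(-4, 141), Rational(1, 2))), -67257), -1) = Pow(Add(Add(Rational(771871, 152), Pow(137, Rational(1, 2))), -67257), -1) = Pow(Add(Rational(-9451193, 152), Pow(137, Rational(1, 2))), -1)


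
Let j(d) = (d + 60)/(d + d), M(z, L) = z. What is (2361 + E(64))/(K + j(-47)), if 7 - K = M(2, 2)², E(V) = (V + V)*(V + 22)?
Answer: 1256686/269 ≈ 4671.7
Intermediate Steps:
j(d) = (60 + d)/(2*d) (j(d) = (60 + d)/((2*d)) = (60 + d)*(1/(2*d)) = (60 + d)/(2*d))
E(V) = 2*V*(22 + V) (E(V) = (2*V)*(22 + V) = 2*V*(22 + V))
K = 3 (K = 7 - 1*2² = 7 - 1*4 = 7 - 4 = 3)
(2361 + E(64))/(K + j(-47)) = (2361 + 2*64*(22 + 64))/(3 + (½)*(60 - 47)/(-47)) = (2361 + 2*64*86)/(3 + (½)*(-1/47)*13) = (2361 + 11008)/(3 - 13/94) = 13369/(269/94) = 13369*(94/269) = 1256686/269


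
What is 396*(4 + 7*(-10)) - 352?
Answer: -26488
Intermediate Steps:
396*(4 + 7*(-10)) - 352 = 396*(4 - 70) - 352 = 396*(-66) - 352 = -26136 - 352 = -26488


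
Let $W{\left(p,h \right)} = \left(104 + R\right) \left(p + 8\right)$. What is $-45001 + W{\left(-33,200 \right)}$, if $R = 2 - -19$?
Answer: $-48126$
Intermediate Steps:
$R = 21$ ($R = 2 + 19 = 21$)
$W{\left(p,h \right)} = 1000 + 125 p$ ($W{\left(p,h \right)} = \left(104 + 21\right) \left(p + 8\right) = 125 \left(8 + p\right) = 1000 + 125 p$)
$-45001 + W{\left(-33,200 \right)} = -45001 + \left(1000 + 125 \left(-33\right)\right) = -45001 + \left(1000 - 4125\right) = -45001 - 3125 = -48126$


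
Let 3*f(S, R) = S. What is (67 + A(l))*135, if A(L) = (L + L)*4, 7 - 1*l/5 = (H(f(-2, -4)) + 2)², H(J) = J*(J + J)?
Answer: 5335/3 ≈ 1778.3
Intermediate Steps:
f(S, R) = S/3
H(J) = 2*J² (H(J) = J*(2*J) = 2*J²)
l = -545/81 (l = 35 - 5*(2*((⅓)*(-2))² + 2)² = 35 - 5*(2*(-⅔)² + 2)² = 35 - 5*(2*(4/9) + 2)² = 35 - 5*(8/9 + 2)² = 35 - 5*(26/9)² = 35 - 5*676/81 = 35 - 3380/81 = -545/81 ≈ -6.7284)
A(L) = 8*L (A(L) = (2*L)*4 = 8*L)
(67 + A(l))*135 = (67 + 8*(-545/81))*135 = (67 - 4360/81)*135 = (1067/81)*135 = 5335/3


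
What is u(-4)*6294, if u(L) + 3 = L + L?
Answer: -69234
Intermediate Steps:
u(L) = -3 + 2*L (u(L) = -3 + (L + L) = -3 + 2*L)
u(-4)*6294 = (-3 + 2*(-4))*6294 = (-3 - 8)*6294 = -11*6294 = -69234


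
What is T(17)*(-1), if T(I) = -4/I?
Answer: 4/17 ≈ 0.23529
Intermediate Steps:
T(17)*(-1) = -4/17*(-1) = 4/17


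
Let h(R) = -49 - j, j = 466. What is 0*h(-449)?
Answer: 0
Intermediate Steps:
h(R) = -515 (h(R) = -49 - 1*466 = -49 - 466 = -515)
0*h(-449) = 0*(-515) = 0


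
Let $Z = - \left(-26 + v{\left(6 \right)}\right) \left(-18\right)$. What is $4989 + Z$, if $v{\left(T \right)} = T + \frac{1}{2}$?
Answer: $4638$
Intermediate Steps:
$v{\left(T \right)} = \frac{1}{2} + T$ ($v{\left(T \right)} = T + \frac{1}{2} = \frac{1}{2} + T$)
$Z = -351$ ($Z = - \left(-26 + \left(\frac{1}{2} + 6\right)\right) \left(-18\right) = - \left(-26 + \frac{13}{2}\right) \left(-18\right) = - \frac{\left(-39\right) \left(-18\right)}{2} = \left(-1\right) 351 = -351$)
$4989 + Z = 4989 - 351 = 4638$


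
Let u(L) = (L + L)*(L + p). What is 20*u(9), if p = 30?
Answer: 14040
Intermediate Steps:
u(L) = 2*L*(30 + L) (u(L) = (L + L)*(L + 30) = (2*L)*(30 + L) = 2*L*(30 + L))
20*u(9) = 20*(2*9*(30 + 9)) = 20*(2*9*39) = 20*702 = 14040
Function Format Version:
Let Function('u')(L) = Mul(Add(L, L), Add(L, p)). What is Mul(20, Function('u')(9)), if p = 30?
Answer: 14040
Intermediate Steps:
Function('u')(L) = Mul(2, L, Add(30, L)) (Function('u')(L) = Mul(Add(L, L), Add(L, 30)) = Mul(Mul(2, L), Add(30, L)) = Mul(2, L, Add(30, L)))
Mul(20, Function('u')(9)) = Mul(20, Mul(2, 9, Add(30, 9))) = Mul(20, Mul(2, 9, 39)) = Mul(20, 702) = 14040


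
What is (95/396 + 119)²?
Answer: 2229633961/156816 ≈ 14218.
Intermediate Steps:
(95/396 + 119)² = (47219/396)² = 2229633961/156816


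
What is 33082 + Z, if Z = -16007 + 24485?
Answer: 41560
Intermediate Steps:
Z = 8478
33082 + Z = 33082 + 8478 = 41560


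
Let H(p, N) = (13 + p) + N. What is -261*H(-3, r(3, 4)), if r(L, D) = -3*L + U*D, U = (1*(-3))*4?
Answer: 12267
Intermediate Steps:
U = -12 (U = -3*4 = -12)
r(L, D) = -12*D - 3*L (r(L, D) = -3*L - 12*D = -12*D - 3*L)
H(p, N) = 13 + N + p
-261*H(-3, r(3, 4)) = -261*(13 + (-12*4 - 3*3) - 3) = -261*(13 + (-48 - 9) - 3) = -261*(13 - 57 - 3) = -261*(-47) = 12267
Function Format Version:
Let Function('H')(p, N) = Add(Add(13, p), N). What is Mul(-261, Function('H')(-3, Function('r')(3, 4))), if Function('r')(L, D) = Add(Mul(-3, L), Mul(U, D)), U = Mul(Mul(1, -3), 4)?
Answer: 12267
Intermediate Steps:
U = -12 (U = Mul(-3, 4) = -12)
Function('r')(L, D) = Add(Mul(-12, D), Mul(-3, L)) (Function('r')(L, D) = Add(Mul(-3, L), Mul(-12, D)) = Add(Mul(-12, D), Mul(-3, L)))
Function('H')(p, N) = Add(13, N, p)
Mul(-261, Function('H')(-3, Function('r')(3, 4))) = Mul(-261, Add(13, Add(Mul(-12, 4), Mul(-3, 3)), -3)) = Mul(-261, Add(13, Add(-48, -9), -3)) = Mul(-261, Add(13, -57, -3)) = Mul(-261, -47) = 12267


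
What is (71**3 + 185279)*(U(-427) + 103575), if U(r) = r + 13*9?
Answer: 56092515350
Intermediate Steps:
U(r) = 117 + r (U(r) = r + 117 = 117 + r)
(71**3 + 185279)*(U(-427) + 103575) = (71**3 + 185279)*((117 - 427) + 103575) = (357911 + 185279)*(-310 + 103575) = 543190*103265 = 56092515350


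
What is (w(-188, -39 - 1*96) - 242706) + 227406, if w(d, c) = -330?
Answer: -15630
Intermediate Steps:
(w(-188, -39 - 1*96) - 242706) + 227406 = (-330 - 242706) + 227406 = -243036 + 227406 = -15630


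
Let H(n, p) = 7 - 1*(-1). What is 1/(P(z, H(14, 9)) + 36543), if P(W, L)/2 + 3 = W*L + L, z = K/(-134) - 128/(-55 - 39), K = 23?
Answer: 3149/115165357 ≈ 2.7343e-5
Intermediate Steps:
H(n, p) = 8 (H(n, p) = 7 + 1 = 8)
z = 7495/6298 (z = 23/(-134) - 128/(-55 - 39) = 23*(-1/134) - 128/(-94) = -23/134 - 128*(-1/94) = -23/134 + 64/47 = 7495/6298 ≈ 1.1901)
P(W, L) = -6 + 2*L + 2*L*W (P(W, L) = -6 + 2*(W*L + L) = -6 + 2*(L*W + L) = -6 + 2*(L + L*W) = -6 + (2*L + 2*L*W) = -6 + 2*L + 2*L*W)
1/(P(z, H(14, 9)) + 36543) = 1/((-6 + 2*8 + 2*8*(7495/6298)) + 36543) = 1/((-6 + 16 + 59960/3149) + 36543) = 1/(91450/3149 + 36543) = 1/(115165357/3149) = 3149/115165357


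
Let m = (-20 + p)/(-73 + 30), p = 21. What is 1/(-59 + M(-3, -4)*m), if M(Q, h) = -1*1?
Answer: -43/2536 ≈ -0.016956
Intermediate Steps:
M(Q, h) = -1
m = -1/43 (m = (-20 + 21)/(-73 + 30) = 1/(-43) = 1*(-1/43) = -1/43 ≈ -0.023256)
1/(-59 + M(-3, -4)*m) = 1/(-59 - 1*(-1/43)) = 1/(-59 + 1/43) = 1/(-2536/43) = -43/2536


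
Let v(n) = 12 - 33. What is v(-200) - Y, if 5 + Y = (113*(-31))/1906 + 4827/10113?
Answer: -94060157/6425126 ≈ -14.639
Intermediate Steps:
v(n) = -21
Y = -40867489/6425126 (Y = -5 + ((113*(-31))/1906 + 4827/10113) = -5 + (-3503*1/1906 + 4827*(1/10113)) = -5 + (-3503/1906 + 1609/3371) = -5 - 8741859/6425126 = -40867489/6425126 ≈ -6.3606)
v(-200) - Y = -21 - 1*(-40867489/6425126) = -21 + 40867489/6425126 = -94060157/6425126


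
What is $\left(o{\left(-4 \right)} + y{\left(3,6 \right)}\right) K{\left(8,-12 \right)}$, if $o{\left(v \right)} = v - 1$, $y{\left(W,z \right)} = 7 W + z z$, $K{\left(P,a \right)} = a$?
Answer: $-624$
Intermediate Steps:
$y{\left(W,z \right)} = z^{2} + 7 W$ ($y{\left(W,z \right)} = 7 W + z^{2} = z^{2} + 7 W$)
$o{\left(v \right)} = -1 + v$
$\left(o{\left(-4 \right)} + y{\left(3,6 \right)}\right) K{\left(8,-12 \right)} = \left(\left(-1 - 4\right) + \left(6^{2} + 7 \cdot 3\right)\right) \left(-12\right) = \left(-5 + \left(36 + 21\right)\right) \left(-12\right) = \left(-5 + 57\right) \left(-12\right) = 52 \left(-12\right) = -624$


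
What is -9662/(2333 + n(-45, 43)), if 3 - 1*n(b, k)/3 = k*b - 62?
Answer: -9662/8333 ≈ -1.1595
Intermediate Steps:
n(b, k) = 195 - 3*b*k (n(b, k) = 9 - 3*(k*b - 62) = 9 - 3*(b*k - 62) = 9 - 3*(-62 + b*k) = 9 + (186 - 3*b*k) = 195 - 3*b*k)
-9662/(2333 + n(-45, 43)) = -9662/(2333 + (195 - 3*(-45)*43)) = -9662/(2333 + (195 + 5805)) = -9662/(2333 + 6000) = -9662/8333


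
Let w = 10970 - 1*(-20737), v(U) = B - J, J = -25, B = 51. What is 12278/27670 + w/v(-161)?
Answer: 439132909/1051460 ≈ 417.64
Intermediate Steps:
v(U) = 76 (v(U) = 51 - 1*(-25) = 51 + 25 = 76)
w = 31707 (w = 10970 + 20737 = 31707)
12278/27670 + w/v(-161) = 12278/27670 + 31707/76 = 12278*(1/27670) + 31707*(1/76) = 6139/13835 + 31707/76 = 439132909/1051460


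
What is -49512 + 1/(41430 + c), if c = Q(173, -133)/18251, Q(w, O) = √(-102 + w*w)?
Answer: -28308291971522242682946/571746081461515073 - 18251*√29827/571746081461515073 ≈ -49512.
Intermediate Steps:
Q(w, O) = √(-102 + w²)
c = √29827/18251 (c = √(-102 + 173²)/18251 = √(-102 + 29929)*(1/18251) = √29827*(1/18251) = √29827/18251 ≈ 0.0094628)
-49512 + 1/(41430 + c) = -49512 + 1/(41430 + √29827/18251)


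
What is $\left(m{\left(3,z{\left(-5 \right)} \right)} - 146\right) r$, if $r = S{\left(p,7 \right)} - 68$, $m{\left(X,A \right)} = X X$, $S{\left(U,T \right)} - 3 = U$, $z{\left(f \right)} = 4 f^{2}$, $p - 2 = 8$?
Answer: $7535$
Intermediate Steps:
$p = 10$ ($p = 2 + 8 = 10$)
$S{\left(U,T \right)} = 3 + U$
$m{\left(X,A \right)} = X^{2}$
$r = -55$ ($r = \left(3 + 10\right) - 68 = 13 - 68 = -55$)
$\left(m{\left(3,z{\left(-5 \right)} \right)} - 146\right) r = \left(3^{2} - 146\right) \left(-55\right) = \left(9 - 146\right) \left(-55\right) = \left(-137\right) \left(-55\right) = 7535$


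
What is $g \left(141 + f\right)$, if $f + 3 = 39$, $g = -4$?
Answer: $-708$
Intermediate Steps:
$f = 36$ ($f = -3 + 39 = 36$)
$g \left(141 + f\right) = - 4 \left(141 + 36\right) = \left(-4\right) 177 = -708$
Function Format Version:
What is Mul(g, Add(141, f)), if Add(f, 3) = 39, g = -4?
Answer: -708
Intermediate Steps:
f = 36 (f = Add(-3, 39) = 36)
Mul(g, Add(141, f)) = Mul(-4, Add(141, 36)) = Mul(-4, 177) = -708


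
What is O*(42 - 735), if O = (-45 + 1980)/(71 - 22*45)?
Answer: 1340955/919 ≈ 1459.1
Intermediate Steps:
O = -1935/919 (O = 1935/(71 - 990) = 1935/(-919) = 1935*(-1/919) = -1935/919 ≈ -2.1055)
O*(42 - 735) = -1935*(42 - 735)/919 = -1935/919*(-693) = 1340955/919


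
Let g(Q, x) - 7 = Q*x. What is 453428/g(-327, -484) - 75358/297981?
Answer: 123185641418/47162942775 ≈ 2.6119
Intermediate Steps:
g(Q, x) = 7 + Q*x
453428/g(-327, -484) - 75358/297981 = 453428/(7 - 327*(-484)) - 75358/297981 = 453428/(7 + 158268) - 75358*1/297981 = 453428/158275 - 75358/297981 = 123185641418/47162942775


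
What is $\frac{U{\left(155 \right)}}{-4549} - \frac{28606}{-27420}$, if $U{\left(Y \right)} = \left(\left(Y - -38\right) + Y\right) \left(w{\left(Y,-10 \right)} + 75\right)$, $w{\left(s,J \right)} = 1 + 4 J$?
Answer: $- \frac{106694533}{62366790} \approx -1.7108$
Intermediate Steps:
$U{\left(Y \right)} = 1368 + 72 Y$ ($U{\left(Y \right)} = \left(\left(Y - -38\right) + Y\right) \left(\left(1 + 4 \left(-10\right)\right) + 75\right) = \left(\left(Y + 38\right) + Y\right) \left(\left(1 - 40\right) + 75\right) = \left(\left(38 + Y\right) + Y\right) \left(-39 + 75\right) = \left(38 + 2 Y\right) 36 = 1368 + 72 Y$)
$\frac{U{\left(155 \right)}}{-4549} - \frac{28606}{-27420} = \frac{1368 + 72 \cdot 155}{-4549} - \frac{28606}{-27420} = \left(1368 + 11160\right) \left(- \frac{1}{4549}\right) - - \frac{14303}{13710} = 12528 \left(- \frac{1}{4549}\right) + \frac{14303}{13710} = - \frac{12528}{4549} + \frac{14303}{13710} = - \frac{106694533}{62366790}$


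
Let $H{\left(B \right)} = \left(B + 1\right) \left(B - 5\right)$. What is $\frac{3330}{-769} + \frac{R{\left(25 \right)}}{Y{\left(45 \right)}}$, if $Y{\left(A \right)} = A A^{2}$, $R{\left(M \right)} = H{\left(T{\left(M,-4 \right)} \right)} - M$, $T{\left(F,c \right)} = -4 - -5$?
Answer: $- \frac{101157209}{23358375} \approx -4.3307$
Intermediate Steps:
$T{\left(F,c \right)} = 1$ ($T{\left(F,c \right)} = -4 + 5 = 1$)
$H{\left(B \right)} = \left(1 + B\right) \left(-5 + B\right)$
$R{\left(M \right)} = -8 - M$ ($R{\left(M \right)} = \left(-5 + 1^{2} - 4\right) - M = \left(-5 + 1 - 4\right) - M = -8 - M$)
$Y{\left(A \right)} = A^{3}$
$\frac{3330}{-769} + \frac{R{\left(25 \right)}}{Y{\left(45 \right)}} = \frac{3330}{-769} + \frac{-8 - 25}{45^{3}} = 3330 \left(- \frac{1}{769}\right) + \frac{-8 - 25}{91125} = - \frac{3330}{769} - \frac{11}{30375} = - \frac{101157209}{23358375}$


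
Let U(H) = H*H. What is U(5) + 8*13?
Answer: 129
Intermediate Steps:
U(H) = H²
U(5) + 8*13 = 5² + 8*13 = 25 + 104 = 129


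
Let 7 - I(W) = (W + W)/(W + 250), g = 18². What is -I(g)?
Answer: -1685/287 ≈ -5.8711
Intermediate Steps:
g = 324
I(W) = 7 - 2*W/(250 + W) (I(W) = 7 - (W + W)/(W + 250) = 7 - 2*W/(250 + W))
-I(g) = -5*(350 + 324)/(250 + 324) = -5*674/574 = -1*1685/287 = -1685/287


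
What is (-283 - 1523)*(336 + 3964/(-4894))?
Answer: -1481299260/2447 ≈ -6.0535e+5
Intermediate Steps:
(-283 - 1523)*(336 + 3964/(-4894)) = -1806*(336 + 3964*(-1/4894)) = -1806*(336 - 1982/2447) = -1806*820210/2447 = -1481299260/2447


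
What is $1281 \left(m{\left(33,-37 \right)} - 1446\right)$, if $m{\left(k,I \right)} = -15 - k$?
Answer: $-1913814$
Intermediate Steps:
$1281 \left(m{\left(33,-37 \right)} - 1446\right) = 1281 \left(\left(-15 - 33\right) - 1446\right) = 1281 \left(-48 - 1446\right) = 1281 \left(-1494\right) = -1913814$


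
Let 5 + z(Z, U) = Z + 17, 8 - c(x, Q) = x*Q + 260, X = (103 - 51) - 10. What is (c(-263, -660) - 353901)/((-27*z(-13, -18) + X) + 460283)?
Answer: -527733/460352 ≈ -1.1464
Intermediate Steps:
X = 42 (X = 52 - 10 = 42)
c(x, Q) = -252 - Q*x (c(x, Q) = 8 - (x*Q + 260) = 8 - (Q*x + 260) = 8 - (260 + Q*x) = 8 + (-260 - Q*x) = -252 - Q*x)
z(Z, U) = 12 + Z (z(Z, U) = -5 + (Z + 17) = -5 + (17 + Z) = 12 + Z)
(c(-263, -660) - 353901)/((-27*z(-13, -18) + X) + 460283) = ((-252 - 1*(-660)*(-263)) - 353901)/((-27*(12 - 13) + 42) + 460283) = ((-252 - 173580) - 353901)/((-27*(-1) + 42) + 460283) = (-173832 - 353901)/((27 + 42) + 460283) = -527733/(69 + 460283) = -527733/460352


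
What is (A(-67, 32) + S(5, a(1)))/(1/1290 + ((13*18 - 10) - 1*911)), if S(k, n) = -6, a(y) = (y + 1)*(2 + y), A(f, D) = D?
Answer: -33540/886229 ≈ -0.037846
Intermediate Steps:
a(y) = (1 + y)*(2 + y)
(A(-67, 32) + S(5, a(1)))/(1/1290 + ((13*18 - 10) - 1*911)) = (32 - 6)/(1/1290 + ((13*18 - 10) - 1*911)) = 26/(1/1290 + ((234 - 10) - 911)) = 26/(1/1290 + (224 - 911)) = 26/(1/1290 - 687) = 26/(-886229/1290) = 26*(-1290/886229) = -33540/886229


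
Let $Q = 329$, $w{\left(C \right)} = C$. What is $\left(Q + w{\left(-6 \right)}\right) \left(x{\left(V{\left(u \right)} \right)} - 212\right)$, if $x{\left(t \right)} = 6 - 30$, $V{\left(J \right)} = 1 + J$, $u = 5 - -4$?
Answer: $-76228$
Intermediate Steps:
$u = 9$ ($u = 5 + 4 = 9$)
$x{\left(t \right)} = -24$ ($x{\left(t \right)} = 6 - 30 = -24$)
$\left(Q + w{\left(-6 \right)}\right) \left(x{\left(V{\left(u \right)} \right)} - 212\right) = \left(329 - 6\right) \left(-24 - 212\right) = 323 \left(-236\right) = -76228$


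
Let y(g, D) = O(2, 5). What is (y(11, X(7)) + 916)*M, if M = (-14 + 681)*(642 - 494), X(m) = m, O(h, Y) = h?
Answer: 90621288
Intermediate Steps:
y(g, D) = 2
M = 98716 (M = 667*148 = 98716)
(y(11, X(7)) + 916)*M = (2 + 916)*98716 = 918*98716 = 90621288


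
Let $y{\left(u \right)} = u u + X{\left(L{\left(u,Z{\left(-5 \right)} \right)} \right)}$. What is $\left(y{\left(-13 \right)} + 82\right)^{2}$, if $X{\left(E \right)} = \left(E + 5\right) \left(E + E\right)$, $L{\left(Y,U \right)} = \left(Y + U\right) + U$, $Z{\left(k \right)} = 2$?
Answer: $104329$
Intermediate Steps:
$L{\left(Y,U \right)} = Y + 2 U$ ($L{\left(Y,U \right)} = \left(U + Y\right) + U = Y + 2 U$)
$X{\left(E \right)} = 2 E \left(5 + E\right)$ ($X{\left(E \right)} = \left(5 + E\right) 2 E = 2 E \left(5 + E\right)$)
$y{\left(u \right)} = u^{2} + 2 \left(4 + u\right) \left(9 + u\right)$ ($y{\left(u \right)} = u u + 2 \left(u + 2 \cdot 2\right) \left(5 + \left(u + 2 \cdot 2\right)\right) = u^{2} + 2 \left(u + 4\right) \left(5 + \left(u + 4\right)\right) = u^{2} + 2 \left(4 + u\right) \left(5 + \left(4 + u\right)\right) = u^{2} + 2 \left(4 + u\right) \left(9 + u\right)$)
$\left(y{\left(-13 \right)} + 82\right)^{2} = \left(\left(72 + 3 \left(-13\right)^{2} + 26 \left(-13\right)\right) + 82\right)^{2} = \left(\left(72 + 3 \cdot 169 - 338\right) + 82\right)^{2} = \left(\left(72 + 507 - 338\right) + 82\right)^{2} = \left(241 + 82\right)^{2} = 323^{2} = 104329$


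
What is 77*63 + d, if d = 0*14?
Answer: 4851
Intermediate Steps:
d = 0
77*63 + d = 77*63 + 0 = 4851 + 0 = 4851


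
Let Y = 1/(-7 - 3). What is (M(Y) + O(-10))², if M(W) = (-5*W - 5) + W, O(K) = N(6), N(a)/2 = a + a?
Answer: 9409/25 ≈ 376.36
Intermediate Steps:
N(a) = 4*a (N(a) = 2*(a + a) = 2*(2*a) = 4*a)
O(K) = 24 (O(K) = 4*6 = 24)
Y = -⅒ (Y = 1/(-10) = -⅒ ≈ -0.10000)
M(W) = -5 - 4*W (M(W) = (-5 - 5*W) + W = -5 - 4*W)
(M(Y) + O(-10))² = ((-5 - 4*(-⅒)) + 24)² = ((-5 + ⅖) + 24)² = (-23/5 + 24)² = (97/5)² = 9409/25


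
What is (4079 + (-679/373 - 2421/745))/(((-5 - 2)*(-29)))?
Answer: 1132084027/56410655 ≈ 20.069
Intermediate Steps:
(4079 + (-679/373 - 2421/745))/(((-5 - 2)*(-29))) = (4079 + (-679*1/373 - 2421*1/745))/((-7*(-29))) = (4079 + (-679/373 - 2421/745))/203 = (4079 - 1408888/277885)*(1/203) = (1132084027/277885)*(1/203) = 1132084027/56410655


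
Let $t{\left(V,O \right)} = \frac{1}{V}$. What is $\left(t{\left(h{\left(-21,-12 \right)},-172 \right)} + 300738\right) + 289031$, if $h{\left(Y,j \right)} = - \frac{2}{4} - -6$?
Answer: $\frac{6487461}{11} \approx 5.8977 \cdot 10^{5}$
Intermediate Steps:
$h{\left(Y,j \right)} = \frac{11}{2}$ ($h{\left(Y,j \right)} = \left(-2\right) \frac{1}{4} + 6 = - \frac{1}{2} + 6 = \frac{11}{2}$)
$\left(t{\left(h{\left(-21,-12 \right)},-172 \right)} + 300738\right) + 289031 = \left(\frac{1}{\frac{11}{2}} + 300738\right) + 289031 = \left(\frac{2}{11} + 300738\right) + 289031 = \frac{3308120}{11} + 289031 = \frac{6487461}{11}$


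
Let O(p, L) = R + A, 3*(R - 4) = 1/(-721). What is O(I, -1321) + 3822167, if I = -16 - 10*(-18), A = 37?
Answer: 8267435903/2163 ≈ 3.8222e+6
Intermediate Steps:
R = 8651/2163 (R = 4 + (1/3)/(-721) = 4 + (1/3)*(-1/721) = 4 - 1/2163 = 8651/2163 ≈ 3.9995)
I = 164 (I = -16 + 180 = 164)
O(p, L) = 88682/2163 (O(p, L) = 8651/2163 + 37 = 88682/2163)
O(I, -1321) + 3822167 = 88682/2163 + 3822167 = 8267435903/2163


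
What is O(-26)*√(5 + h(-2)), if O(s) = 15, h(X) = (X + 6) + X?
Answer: 15*√7 ≈ 39.686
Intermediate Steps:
h(X) = 6 + 2*X (h(X) = (6 + X) + X = 6 + 2*X)
O(-26)*√(5 + h(-2)) = 15*√(5 + (6 + 2*(-2))) = 15*√(5 + (6 - 4)) = 15*√(5 + 2) = 15*√7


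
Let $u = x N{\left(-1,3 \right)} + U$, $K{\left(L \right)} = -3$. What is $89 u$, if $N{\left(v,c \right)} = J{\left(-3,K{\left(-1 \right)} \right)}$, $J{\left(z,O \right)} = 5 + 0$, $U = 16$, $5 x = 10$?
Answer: $2314$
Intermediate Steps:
$x = 2$ ($x = \frac{1}{5} \cdot 10 = 2$)
$J{\left(z,O \right)} = 5$
$N{\left(v,c \right)} = 5$
$u = 26$ ($u = 2 \cdot 5 + 16 = 10 + 16 = 26$)
$89 u = 89 \cdot 26 = 2314$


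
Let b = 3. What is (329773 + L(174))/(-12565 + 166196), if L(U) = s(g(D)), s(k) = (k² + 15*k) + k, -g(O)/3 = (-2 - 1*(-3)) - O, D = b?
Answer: 329905/153631 ≈ 2.1474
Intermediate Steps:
D = 3
g(O) = -3 + 3*O (g(O) = -3*((-2 - 1*(-3)) - O) = -3*((-2 + 3) - O) = -3*(1 - O) = -3 + 3*O)
s(k) = k² + 16*k
L(U) = 132 (L(U) = (-3 + 3*3)*(16 + (-3 + 3*3)) = (-3 + 9)*(16 + (-3 + 9)) = 6*(16 + 6) = 6*22 = 132)
(329773 + L(174))/(-12565 + 166196) = (329773 + 132)/(-12565 + 166196) = 329905/153631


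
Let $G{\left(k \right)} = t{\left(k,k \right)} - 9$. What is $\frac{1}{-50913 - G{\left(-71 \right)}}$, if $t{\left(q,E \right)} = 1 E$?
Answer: $- \frac{1}{50833} \approx -1.9672 \cdot 10^{-5}$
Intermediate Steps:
$t{\left(q,E \right)} = E$
$G{\left(k \right)} = -9 + k$ ($G{\left(k \right)} = k - 9 = -9 + k$)
$\frac{1}{-50913 - G{\left(-71 \right)}} = \frac{1}{-50913 - \left(-9 - 71\right)} = \frac{1}{-50913 - -80} = \frac{1}{-50913 + 80} = \frac{1}{-50833} = - \frac{1}{50833}$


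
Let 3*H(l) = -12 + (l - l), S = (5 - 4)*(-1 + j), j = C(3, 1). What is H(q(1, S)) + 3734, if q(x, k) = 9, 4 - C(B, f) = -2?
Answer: 3730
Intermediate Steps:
C(B, f) = 6 (C(B, f) = 4 - 1*(-2) = 4 + 2 = 6)
j = 6
S = 5 (S = (5 - 4)*(-1 + 6) = 1*5 = 5)
H(l) = -4 (H(l) = (-12 + (l - l))/3 = (-12 + 0)/3 = (⅓)*(-12) = -4)
H(q(1, S)) + 3734 = -4 + 3734 = 3730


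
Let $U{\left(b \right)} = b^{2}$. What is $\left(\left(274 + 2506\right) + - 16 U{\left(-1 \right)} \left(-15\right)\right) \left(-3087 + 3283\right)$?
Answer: $591920$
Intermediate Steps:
$\left(\left(274 + 2506\right) + - 16 U{\left(-1 \right)} \left(-15\right)\right) \left(-3087 + 3283\right) = \left(\left(274 + 2506\right) + - 16 \left(-1\right)^{2} \left(-15\right)\right) \left(-3087 + 3283\right) = \left(2780 + \left(-16\right) 1 \left(-15\right)\right) 196 = \left(2780 - -240\right) 196 = \left(2780 + 240\right) 196 = 3020 \cdot 196 = 591920$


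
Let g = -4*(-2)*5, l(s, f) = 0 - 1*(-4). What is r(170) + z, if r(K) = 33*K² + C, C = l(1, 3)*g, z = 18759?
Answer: 972619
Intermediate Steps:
l(s, f) = 4 (l(s, f) = 0 + 4 = 4)
g = 40 (g = 8*5 = 40)
C = 160 (C = 4*40 = 160)
r(K) = 160 + 33*K² (r(K) = 33*K² + 160 = 160 + 33*K²)
r(170) + z = (160 + 33*170²) + 18759 = (160 + 33*28900) + 18759 = (160 + 953700) + 18759 = 953860 + 18759 = 972619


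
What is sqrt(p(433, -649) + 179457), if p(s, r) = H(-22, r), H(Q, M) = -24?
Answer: 3*sqrt(19937) ≈ 423.60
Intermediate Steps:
p(s, r) = -24
sqrt(p(433, -649) + 179457) = sqrt(-24 + 179457) = sqrt(179433) = 3*sqrt(19937)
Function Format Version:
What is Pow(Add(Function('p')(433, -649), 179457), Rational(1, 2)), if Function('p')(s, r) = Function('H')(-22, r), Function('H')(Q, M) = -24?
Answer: Mul(3, Pow(19937, Rational(1, 2))) ≈ 423.60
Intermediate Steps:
Function('p')(s, r) = -24
Pow(Add(Function('p')(433, -649), 179457), Rational(1, 2)) = Pow(Add(-24, 179457), Rational(1, 2)) = Pow(179433, Rational(1, 2)) = Mul(3, Pow(19937, Rational(1, 2)))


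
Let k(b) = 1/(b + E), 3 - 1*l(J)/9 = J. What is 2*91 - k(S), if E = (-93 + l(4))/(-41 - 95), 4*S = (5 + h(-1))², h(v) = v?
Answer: 3454/19 ≈ 181.79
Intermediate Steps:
l(J) = 27 - 9*J
S = 4 (S = (5 - 1)²/4 = (¼)*4² = (¼)*16 = 4)
E = ¾ (E = (-93 + (27 - 9*4))/(-41 - 95) = (-93 + (27 - 36))/(-136) = (-93 - 9)*(-1/136) = -102*(-1/136) = ¾ ≈ 0.75000)
k(b) = 1/(¾ + b) (k(b) = 1/(b + ¾) = 1/(¾ + b))
2*91 - k(S) = 2*91 - 4/(3 + 4*4) = 182 - 4/(3 + 16) = 182 - 4/19 = 3454/19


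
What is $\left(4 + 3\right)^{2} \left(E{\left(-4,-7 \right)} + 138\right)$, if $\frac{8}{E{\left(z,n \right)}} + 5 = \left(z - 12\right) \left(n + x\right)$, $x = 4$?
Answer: $\frac{291158}{43} \approx 6771.1$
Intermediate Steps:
$E{\left(z,n \right)} = \frac{8}{-5 + \left(-12 + z\right) \left(4 + n\right)}$ ($E{\left(z,n \right)} = \frac{8}{-5 + \left(z - 12\right) \left(n + 4\right)} = \frac{8}{-5 + \left(-12 + z\right) \left(4 + n\right)}$)
$\left(4 + 3\right)^{2} \left(E{\left(-4,-7 \right)} + 138\right) = \left(4 + 3\right)^{2} \left(\frac{8}{-53 - -84 + 4 \left(-4\right) - -28} + 138\right) = 7^{2} \left(\frac{8}{-53 + 84 - 16 + 28} + 138\right) = 49 \left(\frac{8}{43} + 138\right) = 49 \cdot \frac{5942}{43} = \frac{291158}{43}$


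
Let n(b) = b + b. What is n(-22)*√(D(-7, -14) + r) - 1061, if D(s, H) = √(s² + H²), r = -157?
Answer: -1061 - 44*I*√(157 - 7*√5) ≈ -1061.0 - 523.11*I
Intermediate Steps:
n(b) = 2*b
D(s, H) = √(H² + s²)
n(-22)*√(D(-7, -14) + r) - 1061 = (2*(-22))*√(√((-14)² + (-7)²) - 157) - 1061 = -44*√(√(196 + 49) - 157) - 1061 = -44*√(√245 - 157) - 1061 = -44*√(7*√5 - 157) - 1061 = -44*√(-157 + 7*√5) - 1061 = -1061 - 44*√(-157 + 7*√5)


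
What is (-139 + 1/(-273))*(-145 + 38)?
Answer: 4060436/273 ≈ 14873.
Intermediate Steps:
(-139 + 1/(-273))*(-145 + 38) = (-139 - 1/273)*(-107) = -37948/273*(-107) = 4060436/273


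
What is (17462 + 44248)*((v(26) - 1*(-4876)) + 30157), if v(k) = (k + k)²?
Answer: 2328750270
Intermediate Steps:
v(k) = 4*k² (v(k) = (2*k)² = 4*k²)
(17462 + 44248)*((v(26) - 1*(-4876)) + 30157) = (17462 + 44248)*((4*26² - 1*(-4876)) + 30157) = 61710*((4*676 + 4876) + 30157) = 61710*((2704 + 4876) + 30157) = 61710*(7580 + 30157) = 61710*37737 = 2328750270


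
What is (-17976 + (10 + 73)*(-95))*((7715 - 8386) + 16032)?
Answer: -397250821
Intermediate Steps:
(-17976 + (10 + 73)*(-95))*((7715 - 8386) + 16032) = (-17976 + 83*(-95))*(-671 + 16032) = (-17976 - 7885)*15361 = -25861*15361 = -397250821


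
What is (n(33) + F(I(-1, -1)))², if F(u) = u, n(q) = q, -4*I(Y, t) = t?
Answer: 17689/16 ≈ 1105.6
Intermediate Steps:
I(Y, t) = -t/4
(n(33) + F(I(-1, -1)))² = (33 - ¼*(-1))² = (33 + ¼)² = (133/4)² = 17689/16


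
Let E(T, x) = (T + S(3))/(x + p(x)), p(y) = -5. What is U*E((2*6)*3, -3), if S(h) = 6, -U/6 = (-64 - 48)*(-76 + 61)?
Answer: 52920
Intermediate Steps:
U = -10080 (U = -6*(-64 - 48)*(-76 + 61) = -(-672)*(-15) = -6*1680 = -10080)
E(T, x) = (6 + T)/(-5 + x) (E(T, x) = (T + 6)/(x - 5) = (6 + T)/(-5 + x))
U*E((2*6)*3, -3) = -10080*(6 + (2*6)*3)/(-5 - 3) = -10080*(6 + 12*3)/(-8) = -(-1260)*(6 + 36) = -(-1260)*42 = -10080*(-21/4) = 52920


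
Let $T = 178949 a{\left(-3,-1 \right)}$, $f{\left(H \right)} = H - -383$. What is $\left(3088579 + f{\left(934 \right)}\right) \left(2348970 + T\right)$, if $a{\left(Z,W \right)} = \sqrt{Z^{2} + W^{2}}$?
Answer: $7258073007120 + 552933799304 \sqrt{10} \approx 9.0066 \cdot 10^{12}$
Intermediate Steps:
$a{\left(Z,W \right)} = \sqrt{W^{2} + Z^{2}}$
$f{\left(H \right)} = 383 + H$ ($f{\left(H \right)} = H + 383 = 383 + H$)
$T = 178949 \sqrt{10}$ ($T = 178949 \sqrt{\left(-1\right)^{2} + \left(-3\right)^{2}} = 178949 \sqrt{1 + 9} = 178949 \sqrt{10} \approx 5.6589 \cdot 10^{5}$)
$\left(3088579 + f{\left(934 \right)}\right) \left(2348970 + T\right) = \left(3088579 + \left(383 + 934\right)\right) \left(2348970 + 178949 \sqrt{10}\right) = \left(3088579 + 1317\right) \left(2348970 + 178949 \sqrt{10}\right) = 3089896 \left(2348970 + 178949 \sqrt{10}\right) = 7258073007120 + 552933799304 \sqrt{10}$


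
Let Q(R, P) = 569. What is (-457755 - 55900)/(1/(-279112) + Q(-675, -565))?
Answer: -143367274360/158814727 ≈ -902.73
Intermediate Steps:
(-457755 - 55900)/(1/(-279112) + Q(-675, -565)) = (-457755 - 55900)/(1/(-279112) + 569) = -513655/(-1/279112 + 569) = -513655/158814727/279112 = -513655*279112/158814727 = -143367274360/158814727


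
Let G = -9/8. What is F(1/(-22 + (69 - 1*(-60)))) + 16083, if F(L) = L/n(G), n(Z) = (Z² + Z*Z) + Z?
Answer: 77439677/4815 ≈ 16083.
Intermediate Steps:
G = -9/8 (G = -9*⅛ = -9/8 ≈ -1.1250)
n(Z) = Z + 2*Z² (n(Z) = (Z² + Z²) + Z = 2*Z² + Z = Z + 2*Z²)
F(L) = 32*L/45 (F(L) = L/((-9*(1 + 2*(-9/8))/8)) = L/((-9*(1 - 9/4)/8)) = L/((-9/8*(-5/4))) = L/(45/32) = L*(32/45) = 32*L/45)
F(1/(-22 + (69 - 1*(-60)))) + 16083 = 32/(45*(-22 + (69 - 1*(-60)))) + 16083 = 32/(45*(-22 + (69 + 60))) + 16083 = 32/(45*(-22 + 129)) + 16083 = (32/45)/107 + 16083 = (32/45)*(1/107) + 16083 = 32/4815 + 16083 = 77439677/4815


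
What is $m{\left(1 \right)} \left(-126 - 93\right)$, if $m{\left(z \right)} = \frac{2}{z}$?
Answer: $-438$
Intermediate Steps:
$m{\left(1 \right)} \left(-126 - 93\right) = \frac{2}{1} \left(-126 - 93\right) = 2 \cdot 1 \left(-219\right) = 2 \left(-219\right) = -438$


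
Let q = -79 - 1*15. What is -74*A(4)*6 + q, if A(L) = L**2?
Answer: -7198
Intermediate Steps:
q = -94 (q = -79 - 15 = -94)
-74*A(4)*6 + q = -74*4**2*6 - 94 = -1184*6 - 94 = -74*96 - 94 = -7104 - 94 = -7198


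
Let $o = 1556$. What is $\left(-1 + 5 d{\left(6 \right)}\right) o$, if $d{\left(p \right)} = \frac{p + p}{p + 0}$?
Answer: $14004$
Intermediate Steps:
$d{\left(p \right)} = 2$ ($d{\left(p \right)} = \frac{2 p}{p} = 2$)
$\left(-1 + 5 d{\left(6 \right)}\right) o = \left(-1 + 5 \cdot 2\right) 1556 = \left(-1 + 10\right) 1556 = 9 \cdot 1556 = 14004$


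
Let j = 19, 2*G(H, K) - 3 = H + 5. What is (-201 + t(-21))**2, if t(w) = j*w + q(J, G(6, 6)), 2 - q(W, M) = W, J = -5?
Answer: 351649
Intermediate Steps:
G(H, K) = 4 + H/2 (G(H, K) = 3/2 + (H + 5)/2 = 3/2 + (5 + H)/2 = 3/2 + (5/2 + H/2) = 4 + H/2)
q(W, M) = 2 - W
t(w) = 7 + 19*w (t(w) = 19*w + (2 - 1*(-5)) = 19*w + (2 + 5) = 19*w + 7 = 7 + 19*w)
(-201 + t(-21))**2 = (-201 + (7 + 19*(-21)))**2 = (-201 + (7 - 399))**2 = (-201 - 392)**2 = (-593)**2 = 351649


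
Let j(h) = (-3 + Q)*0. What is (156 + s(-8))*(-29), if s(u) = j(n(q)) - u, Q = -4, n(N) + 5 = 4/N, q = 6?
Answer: -4756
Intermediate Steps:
n(N) = -5 + 4/N
j(h) = 0 (j(h) = (-3 - 4)*0 = -7*0 = 0)
s(u) = -u (s(u) = 0 - u = -u)
(156 + s(-8))*(-29) = (156 - 1*(-8))*(-29) = (156 + 8)*(-29) = 164*(-29) = -4756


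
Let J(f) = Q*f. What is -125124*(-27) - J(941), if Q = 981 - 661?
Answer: 3077228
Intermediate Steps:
Q = 320
J(f) = 320*f
-125124*(-27) - J(941) = -125124*(-27) - 320*941 = 3378348 - 1*301120 = 3378348 - 301120 = 3077228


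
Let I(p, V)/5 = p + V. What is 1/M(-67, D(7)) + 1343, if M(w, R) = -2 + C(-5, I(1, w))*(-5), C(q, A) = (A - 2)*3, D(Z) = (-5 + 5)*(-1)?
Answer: 6685455/4978 ≈ 1343.0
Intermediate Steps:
D(Z) = 0 (D(Z) = 0*(-1) = 0)
I(p, V) = 5*V + 5*p (I(p, V) = 5*(p + V) = 5*(V + p) = 5*V + 5*p)
C(q, A) = -6 + 3*A (C(q, A) = (-2 + A)*3 = -6 + 3*A)
M(w, R) = -47 - 75*w (M(w, R) = -2 + (-6 + 3*(5*w + 5*1))*(-5) = -2 + (-6 + 3*(5*w + 5))*(-5) = -2 + (-6 + 3*(5 + 5*w))*(-5) = -2 + (-6 + (15 + 15*w))*(-5) = -2 + (9 + 15*w)*(-5) = -2 + (-45 - 75*w) = -47 - 75*w)
1/M(-67, D(7)) + 1343 = 1/(-47 - 75*(-67)) + 1343 = 1/(-47 + 5025) + 1343 = 1/4978 + 1343 = 6685455/4978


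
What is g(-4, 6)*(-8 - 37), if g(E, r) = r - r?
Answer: 0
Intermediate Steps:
g(E, r) = 0
g(-4, 6)*(-8 - 37) = 0*(-8 - 37) = 0*(-45) = 0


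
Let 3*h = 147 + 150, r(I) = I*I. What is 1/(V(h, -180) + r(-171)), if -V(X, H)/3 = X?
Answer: 1/28944 ≈ 3.4549e-5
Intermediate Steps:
r(I) = I**2
h = 99 (h = (147 + 150)/3 = (1/3)*297 = 99)
V(X, H) = -3*X
1/(V(h, -180) + r(-171)) = 1/(-3*99 + (-171)**2) = 1/(-297 + 29241) = 1/28944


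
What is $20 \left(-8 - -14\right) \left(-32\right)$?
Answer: $-3840$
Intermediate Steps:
$20 \left(-8 - -14\right) \left(-32\right) = 20 \left(-8 + 14\right) \left(-32\right) = 20 \cdot 6 \left(-32\right) = 120 \left(-32\right) = -3840$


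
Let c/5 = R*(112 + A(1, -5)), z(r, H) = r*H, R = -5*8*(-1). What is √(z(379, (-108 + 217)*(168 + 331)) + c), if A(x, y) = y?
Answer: √20635589 ≈ 4542.6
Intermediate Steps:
R = 40 (R = -40*(-1) = 40)
z(r, H) = H*r
c = 21400 (c = 5*(40*(112 - 5)) = 5*(40*107) = 5*4280 = 21400)
√(z(379, (-108 + 217)*(168 + 331)) + c) = √(((-108 + 217)*(168 + 331))*379 + 21400) = √((109*499)*379 + 21400) = √(54391*379 + 21400) = √(20614189 + 21400) = √20635589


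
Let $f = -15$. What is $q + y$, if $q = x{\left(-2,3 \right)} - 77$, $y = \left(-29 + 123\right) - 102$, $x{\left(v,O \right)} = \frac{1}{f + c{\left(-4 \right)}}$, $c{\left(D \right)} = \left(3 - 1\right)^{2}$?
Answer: $- \frac{936}{11} \approx -85.091$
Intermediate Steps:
$c{\left(D \right)} = 4$ ($c{\left(D \right)} = 2^{2} = 4$)
$x{\left(v,O \right)} = - \frac{1}{11}$ ($x{\left(v,O \right)} = \frac{1}{-15 + 4} = \frac{1}{-11} = - \frac{1}{11}$)
$y = -8$ ($y = 94 - 102 = -8$)
$q = - \frac{848}{11}$ ($q = - \frac{1}{11} - 77 = - \frac{848}{11} \approx -77.091$)
$q + y = - \frac{848}{11} - 8 = - \frac{936}{11}$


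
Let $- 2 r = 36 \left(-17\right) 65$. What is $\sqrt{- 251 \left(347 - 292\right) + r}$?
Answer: $\sqrt{6085} \approx 78.006$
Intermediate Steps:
$r = 19890$ ($r = - \frac{36 \left(-17\right) 65}{2} = - \frac{\left(-612\right) 65}{2} = \left(- \frac{1}{2}\right) \left(-39780\right) = 19890$)
$\sqrt{- 251 \left(347 - 292\right) + r} = \sqrt{- 251 \left(347 - 292\right) + 19890} = \sqrt{\left(-251\right) 55 + 19890} = \sqrt{-13805 + 19890} = \sqrt{6085}$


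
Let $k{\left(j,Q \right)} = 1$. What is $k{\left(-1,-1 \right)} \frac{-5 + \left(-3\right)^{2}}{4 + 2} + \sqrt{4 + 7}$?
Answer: $\frac{2}{3} + \sqrt{11} \approx 3.9833$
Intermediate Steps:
$k{\left(-1,-1 \right)} \frac{-5 + \left(-3\right)^{2}}{4 + 2} + \sqrt{4 + 7} = 1 \frac{-5 + \left(-3\right)^{2}}{4 + 2} + \sqrt{4 + 7} = 1 \frac{-5 + 9}{6} + \sqrt{11} = 1 \cdot 4 \cdot \frac{1}{6} + \sqrt{11} = 1 \cdot \frac{2}{3} + \sqrt{11} = \frac{2}{3} + \sqrt{11}$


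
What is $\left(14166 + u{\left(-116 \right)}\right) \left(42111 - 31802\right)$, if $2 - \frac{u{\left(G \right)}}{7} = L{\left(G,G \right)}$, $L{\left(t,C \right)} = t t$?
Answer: $-824843708$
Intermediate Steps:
$L{\left(t,C \right)} = t^{2}$
$u{\left(G \right)} = 14 - 7 G^{2}$
$\left(14166 + u{\left(-116 \right)}\right) \left(42111 - 31802\right) = \left(14166 + \left(14 - 7 \left(-116\right)^{2}\right)\right) \left(42111 - 31802\right) = \left(14166 + \left(14 - 94192\right)\right) 10309 = \left(14166 - 94178\right) 10309 = \left(-80012\right) 10309 = -824843708$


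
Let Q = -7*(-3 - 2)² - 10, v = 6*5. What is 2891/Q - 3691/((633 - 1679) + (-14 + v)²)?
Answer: -320211/29230 ≈ -10.955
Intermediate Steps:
v = 30
Q = -185 (Q = -7*(-5)² - 10 = -7*25 - 10 = -175 - 10 = -185)
2891/Q - 3691/((633 - 1679) + (-14 + v)²) = 2891/(-185) - 3691/((633 - 1679) + (-14 + 30)²) = 2891*(-1/185) - 3691/(-1046 + 16²) = -2891/185 - 3691/(-1046 + 256) = -2891/185 - 3691/(-790) = -2891/185 - 3691*(-1/790) = -2891/185 + 3691/790 = -320211/29230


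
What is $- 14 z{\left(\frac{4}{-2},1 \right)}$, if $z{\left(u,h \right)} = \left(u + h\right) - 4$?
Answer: $70$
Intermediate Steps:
$z{\left(u,h \right)} = -4 + h + u$ ($z{\left(u,h \right)} = \left(h + u\right) - 4 = -4 + h + u$)
$- 14 z{\left(\frac{4}{-2},1 \right)} = - 14 \left(-4 + 1 + \frac{4}{-2}\right) = - 14 \left(-4 + 1 + 4 \left(- \frac{1}{2}\right)\right) = - 14 \left(-4 + 1 - 2\right) = \left(-14\right) \left(-5\right) = 70$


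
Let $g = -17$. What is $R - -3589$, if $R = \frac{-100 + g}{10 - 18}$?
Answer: $\frac{28829}{8} \approx 3603.6$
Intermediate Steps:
$R = \frac{117}{8}$ ($R = \frac{-100 - 17}{10 - 18} = \frac{1}{-8} \left(-117\right) = \left(- \frac{1}{8}\right) \left(-117\right) = \frac{117}{8} \approx 14.625$)
$R - -3589 = \frac{117}{8} - -3589 = \frac{117}{8} + 3589 = \frac{28829}{8}$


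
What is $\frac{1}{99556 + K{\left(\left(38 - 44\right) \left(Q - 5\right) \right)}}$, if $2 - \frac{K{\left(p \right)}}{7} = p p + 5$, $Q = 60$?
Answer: $- \frac{1}{662765} \approx -1.5088 \cdot 10^{-6}$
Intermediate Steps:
$K{\left(p \right)} = -21 - 7 p^{2}$ ($K{\left(p \right)} = 14 - 7 \left(p p + 5\right) = 14 - 7 \left(p^{2} + 5\right) = 14 - 7 \left(5 + p^{2}\right) = 14 - \left(35 + 7 p^{2}\right) = -21 - 7 p^{2}$)
$\frac{1}{99556 + K{\left(\left(38 - 44\right) \left(Q - 5\right) \right)}} = \frac{1}{99556 - \left(21 + 7 \left(\left(38 - 44\right) \left(60 - 5\right)\right)^{2}\right)} = \frac{1}{99556 - \left(21 + 7 \left(\left(-6\right) 55\right)^{2}\right)} = \frac{1}{99556 - \left(21 + 7 \left(-330\right)^{2}\right)} = \frac{1}{99556 - 762321} = \frac{1}{-662765} = - \frac{1}{662765}$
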